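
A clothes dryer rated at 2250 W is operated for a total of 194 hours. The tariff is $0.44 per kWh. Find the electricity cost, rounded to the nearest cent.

$192.06

Energy = 2.25 kW × 194 h = 436.5 kWh
Cost = 436.5 kWh × $0.44/kWh = $192.06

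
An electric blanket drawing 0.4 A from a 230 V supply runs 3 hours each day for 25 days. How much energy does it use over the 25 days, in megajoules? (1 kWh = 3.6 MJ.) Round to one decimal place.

24.8 MJ

Power = 0.4 A × 230 V = 92 W = 0.092 kW
Runtime = 3 h/day × 25 days = 75 h
Energy = 0.092 kW × 75 h = 6.9 kWh
= 6.9 × 3.6 MJ = 24.8 MJ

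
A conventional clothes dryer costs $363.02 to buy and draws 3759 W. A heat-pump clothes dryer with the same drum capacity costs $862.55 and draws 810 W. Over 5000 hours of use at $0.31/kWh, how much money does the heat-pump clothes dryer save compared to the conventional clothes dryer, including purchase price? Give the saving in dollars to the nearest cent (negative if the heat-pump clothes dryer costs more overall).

$4071.42

conventional clothes dryer: $363.02 + (3759/1000) kW × 5000 h × $0.31 = $363.02 + $5826.45 = $6189.47
heat-pump clothes dryer: $862.55 + (810/1000) kW × 5000 h × $0.31 = $862.55 + $1255.5 = $2118.05
Saving = $6189.47 − $2118.05 = $4071.42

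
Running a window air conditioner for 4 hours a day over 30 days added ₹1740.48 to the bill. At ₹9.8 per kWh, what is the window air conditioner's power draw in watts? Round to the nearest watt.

Energy = ₹1740.48 ÷ ₹9.8/kWh = 177.6 kWh
Runtime = 4 h/day × 30 days = 120 h
Power = 177.6 kWh ÷ 120 h = 1.48 kW = 1480 W

1480 W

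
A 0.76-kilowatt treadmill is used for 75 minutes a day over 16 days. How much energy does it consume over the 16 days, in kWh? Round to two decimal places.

Runtime = 75 min × 16 = 1200 min = 20 h
Energy = 0.76 kW × 20 h = 15.2 kWh

15.20 kWh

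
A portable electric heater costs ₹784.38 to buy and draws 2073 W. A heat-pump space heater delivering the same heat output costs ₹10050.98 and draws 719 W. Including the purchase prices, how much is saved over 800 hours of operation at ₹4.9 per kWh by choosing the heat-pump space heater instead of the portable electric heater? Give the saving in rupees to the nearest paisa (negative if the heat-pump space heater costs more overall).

-₹3958.92

portable electric heater: ₹784.38 + (2073/1000) kW × 800 h × ₹4.9 = ₹784.38 + ₹8126.16 = ₹8910.54
heat-pump space heater: ₹10050.98 + (719/1000) kW × 800 h × ₹4.9 = ₹10050.98 + ₹2818.48 = ₹12869.46
Saving = ₹8910.54 − ₹12869.46 = −₹3958.92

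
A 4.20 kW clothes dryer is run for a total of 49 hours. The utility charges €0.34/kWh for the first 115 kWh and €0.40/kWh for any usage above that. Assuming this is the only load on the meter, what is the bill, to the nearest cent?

€75.42

Energy = 4.2 kW × 49 h = 205.8 kWh
Tier 1 (0–115 kWh): 115 × €0.34 = €39.1
Above 115 kWh: 90.8 × €0.40 = €36.32
Bill = €75.42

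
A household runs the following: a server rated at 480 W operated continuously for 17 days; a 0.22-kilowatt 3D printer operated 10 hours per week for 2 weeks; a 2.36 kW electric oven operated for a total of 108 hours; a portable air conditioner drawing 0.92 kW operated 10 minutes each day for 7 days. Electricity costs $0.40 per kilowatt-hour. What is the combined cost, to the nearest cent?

$182.48

server: Runtime = 24 h × 17 = 408 h
server: 0.48 kW × 408 h = 195.84 kWh
3D printer: Runtime = 10 h/week × 2 weeks = 20 h
3D printer: 0.22 kW × 20 h = 4.4 kWh
electric oven: 2.36 kW × 108 h = 254.88 kWh
portable air conditioner: Runtime = 10 min × 7 = 70 min = 1.166666… h
portable air conditioner: 0.92 kW × 1.166666… h = 1.073333… kWh
Total energy = 456.193333… kWh
Cost = 456.193333… × $0.40 = $182.48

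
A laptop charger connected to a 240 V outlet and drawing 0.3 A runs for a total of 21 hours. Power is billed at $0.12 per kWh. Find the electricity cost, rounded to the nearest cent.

Power = 0.3 A × 240 V = 72 W = 0.072 kW
Energy = 0.072 kW × 21 h = 1.512 kWh
Cost = 1.512 kWh × $0.12/kWh = $0.18

$0.18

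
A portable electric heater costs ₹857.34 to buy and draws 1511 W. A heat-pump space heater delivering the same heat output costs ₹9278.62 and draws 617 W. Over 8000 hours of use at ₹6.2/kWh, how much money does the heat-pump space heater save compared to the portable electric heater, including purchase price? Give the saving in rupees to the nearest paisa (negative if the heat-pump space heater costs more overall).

₹35921.12

portable electric heater: ₹857.34 + (1511/1000) kW × 8000 h × ₹6.2 = ₹857.34 + ₹74945.6 = ₹75802.94
heat-pump space heater: ₹9278.62 + (617/1000) kW × 8000 h × ₹6.2 = ₹9278.62 + ₹30603.2 = ₹39881.82
Saving = ₹75802.94 − ₹39881.82 = ₹35921.12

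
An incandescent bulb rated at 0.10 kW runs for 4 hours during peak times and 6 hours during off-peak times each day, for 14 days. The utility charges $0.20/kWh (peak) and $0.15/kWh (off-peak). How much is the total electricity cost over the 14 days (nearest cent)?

Peak energy = 0.1 kW × 4 h × 14 = 5.6 kWh
Off-peak energy = 0.1 kW × 6 h × 14 = 8.4 kWh
Cost = 5.6 × $0.20 + 8.4 × $0.15 = $1.12 + $1.26 = $2.38

$2.38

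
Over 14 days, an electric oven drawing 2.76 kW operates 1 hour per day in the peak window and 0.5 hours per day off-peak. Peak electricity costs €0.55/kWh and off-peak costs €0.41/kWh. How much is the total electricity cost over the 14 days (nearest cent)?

Peak energy = 2.76 kW × 1 h × 14 = 38.64 kWh
Off-peak energy = 2.76 kW × 0.5 h × 14 = 19.32 kWh
Cost = 38.64 × €0.55 + 19.32 × €0.41 = €21.252 + €7.9212 = €29.17

€29.17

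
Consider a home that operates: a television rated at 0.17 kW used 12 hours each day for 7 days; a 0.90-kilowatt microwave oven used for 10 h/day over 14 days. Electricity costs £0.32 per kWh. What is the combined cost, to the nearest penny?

television: Runtime = 12 h/day × 7 days = 84 h
television: 0.17 kW × 84 h = 14.28 kWh
microwave oven: Runtime = 10 h/day × 14 days = 140 h
microwave oven: 0.9 kW × 140 h = 126 kWh
Total energy = 140.28 kWh
Cost = 140.28 × £0.32 = £44.89

£44.89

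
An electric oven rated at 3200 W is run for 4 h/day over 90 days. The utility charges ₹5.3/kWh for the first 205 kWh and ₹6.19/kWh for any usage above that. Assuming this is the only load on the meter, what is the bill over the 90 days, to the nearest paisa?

₹6948.43

Runtime = 4 h/day × 90 days = 360 h
Energy = 3.2 kW × 360 h = 1152 kWh
Tier 1 (0–205 kWh): 205 × ₹5.3 = ₹1086.5
Above 205 kWh: 947 × ₹6.19 = ₹5861.93
Bill = ₹6948.43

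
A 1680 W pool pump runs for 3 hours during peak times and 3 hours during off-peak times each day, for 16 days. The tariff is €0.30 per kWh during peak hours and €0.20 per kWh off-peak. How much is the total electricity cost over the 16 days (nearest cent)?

Peak energy = 1.68 kW × 3 h × 16 = 80.64 kWh
Off-peak energy = 1.68 kW × 3 h × 16 = 80.64 kWh
Cost = 80.64 × €0.30 + 80.64 × €0.20 = €24.192 + €16.128 = €40.32

€40.32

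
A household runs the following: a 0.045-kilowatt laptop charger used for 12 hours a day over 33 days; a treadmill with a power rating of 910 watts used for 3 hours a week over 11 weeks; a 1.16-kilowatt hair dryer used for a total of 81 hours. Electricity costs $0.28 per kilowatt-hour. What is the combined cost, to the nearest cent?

$39.71

laptop charger: Runtime = 12 h/day × 33 days = 396 h
laptop charger: 0.045 kW × 396 h = 17.82 kWh
treadmill: Runtime = 3 h/week × 11 weeks = 33 h
treadmill: 0.91 kW × 33 h = 30.03 kWh
hair dryer: 1.16 kW × 81 h = 93.96 kWh
Total energy = 141.81 kWh
Cost = 141.81 × $0.28 = $39.71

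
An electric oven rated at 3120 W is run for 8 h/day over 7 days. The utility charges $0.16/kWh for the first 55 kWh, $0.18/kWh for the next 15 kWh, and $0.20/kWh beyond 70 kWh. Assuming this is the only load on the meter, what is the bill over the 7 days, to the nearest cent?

$32.44

Runtime = 8 h/day × 7 days = 56 h
Energy = 3.12 kW × 56 h = 174.72 kWh
Tier 1 (0–55 kWh): 55 × $0.16 = $8.8
Tier 2 (55–70 kWh): 15 × $0.18 = $2.7
Above 70 kWh: 104.72 × $0.20 = $20.944
Bill = $32.44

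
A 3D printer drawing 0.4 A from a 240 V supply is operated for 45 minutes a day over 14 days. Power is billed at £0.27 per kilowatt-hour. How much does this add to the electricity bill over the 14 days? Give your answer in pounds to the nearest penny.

£0.27

Power = 0.4 A × 240 V = 96 W = 0.096 kW
Runtime = 45 min × 14 = 630 min = 10.5 h
Energy = 0.096 kW × 10.5 h = 1.008 kWh
Cost = 1.008 kWh × £0.27/kWh = £0.27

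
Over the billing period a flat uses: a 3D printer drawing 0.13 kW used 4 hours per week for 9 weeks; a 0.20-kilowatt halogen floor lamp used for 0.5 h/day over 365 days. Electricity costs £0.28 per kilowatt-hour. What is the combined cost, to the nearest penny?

£11.53

3D printer: Runtime = 4 h/week × 9 weeks = 36 h
3D printer: 0.13 kW × 36 h = 4.68 kWh
halogen floor lamp: Runtime = 0.5 h/day × 365 days = 182.5 h
halogen floor lamp: 0.2 kW × 182.5 h = 36.5 kWh
Total energy = 41.18 kWh
Cost = 41.18 × £0.28 = £11.53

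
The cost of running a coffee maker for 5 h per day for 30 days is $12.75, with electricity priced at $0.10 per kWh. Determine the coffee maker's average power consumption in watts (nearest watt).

Energy = $12.75 ÷ $0.10/kWh = 127.5 kWh
Runtime = 5 h/day × 30 days = 150 h
Power = 127.5 kWh ÷ 150 h = 0.85 kW = 850 W

850 W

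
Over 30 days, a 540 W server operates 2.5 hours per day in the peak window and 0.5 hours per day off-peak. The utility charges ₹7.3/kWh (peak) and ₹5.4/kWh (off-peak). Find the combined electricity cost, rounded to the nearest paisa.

₹339.39

Peak energy = 0.54 kW × 2.5 h × 30 = 40.5 kWh
Off-peak energy = 0.54 kW × 0.5 h × 30 = 8.1 kWh
Cost = 40.5 × ₹7.3 + 8.1 × ₹5.4 = ₹295.65 + ₹43.74 = ₹339.39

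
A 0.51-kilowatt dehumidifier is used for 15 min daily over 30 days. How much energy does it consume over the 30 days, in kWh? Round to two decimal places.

Runtime = 15 min × 30 = 450 min = 7.5 h
Energy = 0.51 kW × 7.5 h = 3.825 kWh ≈ 3.83 kWh

3.83 kWh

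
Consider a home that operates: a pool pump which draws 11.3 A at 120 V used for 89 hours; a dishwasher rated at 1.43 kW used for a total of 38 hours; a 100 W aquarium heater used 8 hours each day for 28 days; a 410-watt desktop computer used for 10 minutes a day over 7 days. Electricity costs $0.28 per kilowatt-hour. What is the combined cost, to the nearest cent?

pool pump: Power = 11.3 A × 120 V = 1356 W = 1.356 kW
pool pump: 1.356 kW × 89 h = 120.684 kWh
dishwasher: 1.43 kW × 38 h = 54.34 kWh
aquarium heater: Runtime = 8 h/day × 28 days = 224 h
aquarium heater: 0.1 kW × 224 h = 22.4 kWh
desktop computer: Runtime = 10 min × 7 = 70 min = 1.166666… h
desktop computer: 0.41 kW × 1.166666… h = 0.478333… kWh
Total energy = 197.902333… kWh
Cost = 197.902333… × $0.28 = $55.41

$55.41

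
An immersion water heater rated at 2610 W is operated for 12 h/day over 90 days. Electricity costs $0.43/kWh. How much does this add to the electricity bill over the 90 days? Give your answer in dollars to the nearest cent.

Runtime = 12 h/day × 90 days = 1080 h
Energy = 2.61 kW × 1080 h = 2818.8 kWh
Cost = 2818.8 kWh × $0.43/kWh = $1212.08

$1212.08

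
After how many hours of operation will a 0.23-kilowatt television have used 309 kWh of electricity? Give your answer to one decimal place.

Hours = 309 kWh ÷ 0.23 kW = 1343.5 h

1343.5 h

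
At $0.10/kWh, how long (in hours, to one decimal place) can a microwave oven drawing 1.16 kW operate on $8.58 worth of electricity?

Energy available = $8.58 ÷ $0.10/kWh = 85.8 kWh
Hours = 85.8 kWh ÷ 1.16 kW = 74.0 h

74.0 h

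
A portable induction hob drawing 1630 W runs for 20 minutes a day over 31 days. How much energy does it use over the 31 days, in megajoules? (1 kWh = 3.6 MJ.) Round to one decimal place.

60.6 MJ

Runtime = 20 min × 31 = 620 min = 10.333333… h
Energy = 1.63 kW × 10.333333… h = 16.843333… kWh
= 16.843333… × 3.6 MJ = 60.6 MJ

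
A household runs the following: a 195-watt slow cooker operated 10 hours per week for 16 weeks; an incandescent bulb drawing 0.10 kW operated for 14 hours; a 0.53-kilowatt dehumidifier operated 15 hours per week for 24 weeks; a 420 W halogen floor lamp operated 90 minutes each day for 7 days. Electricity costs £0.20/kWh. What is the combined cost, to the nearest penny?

slow cooker: Runtime = 10 h/week × 16 weeks = 160 h
slow cooker: 0.195 kW × 160 h = 31.2 kWh
incandescent bulb: 0.1 kW × 14 h = 1.4 kWh
dehumidifier: Runtime = 15 h/week × 24 weeks = 360 h
dehumidifier: 0.53 kW × 360 h = 190.8 kWh
halogen floor lamp: Runtime = 90 min × 7 = 630 min = 10.5 h
halogen floor lamp: 0.42 kW × 10.5 h = 4.41 kWh
Total energy = 227.81 kWh
Cost = 227.81 × £0.20 = £45.56

£45.56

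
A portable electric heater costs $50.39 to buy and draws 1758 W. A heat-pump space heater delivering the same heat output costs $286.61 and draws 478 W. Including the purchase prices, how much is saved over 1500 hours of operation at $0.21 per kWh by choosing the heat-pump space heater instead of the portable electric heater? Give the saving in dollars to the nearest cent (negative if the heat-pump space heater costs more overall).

portable electric heater: $50.39 + (1758/1000) kW × 1500 h × $0.21 = $50.39 + $553.77 = $604.16
heat-pump space heater: $286.61 + (478/1000) kW × 1500 h × $0.21 = $286.61 + $150.57 = $437.18
Saving = $604.16 − $437.18 = $166.98

$166.98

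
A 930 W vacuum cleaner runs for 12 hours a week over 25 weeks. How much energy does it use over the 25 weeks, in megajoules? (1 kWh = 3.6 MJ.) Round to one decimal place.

1004.4 MJ

Runtime = 12 h/week × 25 weeks = 300 h
Energy = 0.93 kW × 300 h = 279 kWh
= 279 × 3.6 MJ = 1004.4 MJ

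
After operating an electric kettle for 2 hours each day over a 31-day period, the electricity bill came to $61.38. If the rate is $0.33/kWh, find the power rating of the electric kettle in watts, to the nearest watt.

Energy = $61.38 ÷ $0.33/kWh = 186 kWh
Runtime = 2 h/day × 31 days = 62 h
Power = 186 kWh ÷ 62 h = 3 kW = 3000 W

3000 W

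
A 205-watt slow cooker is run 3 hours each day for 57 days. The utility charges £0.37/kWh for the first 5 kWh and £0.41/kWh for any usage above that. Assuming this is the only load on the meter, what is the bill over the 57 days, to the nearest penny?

Runtime = 3 h/day × 57 days = 171 h
Energy = 0.205 kW × 171 h = 35.055 kWh
Tier 1 (0–5 kWh): 5 × £0.37 = £1.85
Above 5 kWh: 30.055 × £0.41 = £12.32255
Bill = £14.17

£14.17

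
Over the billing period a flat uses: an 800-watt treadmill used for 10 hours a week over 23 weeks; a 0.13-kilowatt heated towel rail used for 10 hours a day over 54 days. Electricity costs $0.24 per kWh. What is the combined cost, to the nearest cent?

$61.01

treadmill: Runtime = 10 h/week × 23 weeks = 230 h
treadmill: 0.8 kW × 230 h = 184 kWh
heated towel rail: Runtime = 10 h/day × 54 days = 540 h
heated towel rail: 0.13 kW × 540 h = 70.2 kWh
Total energy = 254.2 kWh
Cost = 254.2 × $0.24 = $61.01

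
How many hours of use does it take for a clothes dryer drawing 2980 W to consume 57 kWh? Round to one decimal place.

Hours = 57 kWh ÷ 2.98 kW = 19.1 h

19.1 h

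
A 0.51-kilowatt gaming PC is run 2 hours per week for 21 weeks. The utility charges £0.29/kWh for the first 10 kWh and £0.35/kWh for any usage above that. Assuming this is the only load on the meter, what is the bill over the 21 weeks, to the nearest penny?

Runtime = 2 h/week × 21 weeks = 42 h
Energy = 0.51 kW × 42 h = 21.42 kWh
Tier 1 (0–10 kWh): 10 × £0.29 = £2.9
Above 10 kWh: 11.42 × £0.35 = £3.997
Bill = £6.90

£6.90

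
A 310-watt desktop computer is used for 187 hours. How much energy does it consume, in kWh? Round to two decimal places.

Energy = 0.31 kW × 187 h = 57.97 kWh

57.97 kWh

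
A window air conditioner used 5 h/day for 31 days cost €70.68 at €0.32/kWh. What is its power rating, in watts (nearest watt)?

1425 W

Energy = €70.68 ÷ €0.32/kWh = 220.875 kWh
Runtime = 5 h/day × 31 days = 155 h
Power = 220.875 kWh ÷ 155 h = 1.425 kW = 1425 W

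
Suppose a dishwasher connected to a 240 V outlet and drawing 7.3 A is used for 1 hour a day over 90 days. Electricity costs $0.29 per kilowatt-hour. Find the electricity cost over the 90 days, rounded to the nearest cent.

Power = 7.3 A × 240 V = 1752 W = 1.752 kW
Runtime = 1 h/day × 90 days = 90 h
Energy = 1.752 kW × 90 h = 157.68 kWh
Cost = 157.68 kWh × $0.29/kWh = $45.73

$45.73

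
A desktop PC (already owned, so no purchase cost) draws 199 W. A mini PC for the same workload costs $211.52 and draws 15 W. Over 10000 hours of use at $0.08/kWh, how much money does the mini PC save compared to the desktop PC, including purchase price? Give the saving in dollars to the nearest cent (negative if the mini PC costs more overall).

desktop PC: $0.00 + (199/1000) kW × 10000 h × $0.08 = $0.00 + $159.2 = $159.2
mini PC: $211.52 + (15/1000) kW × 10000 h × $0.08 = $211.52 + $12 = $223.52
Saving = $159.2 − $223.52 = −$64.32

-$64.32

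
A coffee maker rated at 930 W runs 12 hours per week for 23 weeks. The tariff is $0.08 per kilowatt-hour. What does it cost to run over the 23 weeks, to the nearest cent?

$20.53

Runtime = 12 h/week × 23 weeks = 276 h
Energy = 0.93 kW × 276 h = 256.68 kWh
Cost = 256.68 kWh × $0.08/kWh = $20.53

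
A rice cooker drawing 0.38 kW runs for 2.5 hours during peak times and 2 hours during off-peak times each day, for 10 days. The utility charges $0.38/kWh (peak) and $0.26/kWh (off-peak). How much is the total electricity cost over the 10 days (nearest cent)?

$5.59

Peak energy = 0.38 kW × 2.5 h × 10 = 9.5 kWh
Off-peak energy = 0.38 kW × 2 h × 10 = 7.6 kWh
Cost = 9.5 × $0.38 + 7.6 × $0.26 = $3.61 + $1.976 = $5.59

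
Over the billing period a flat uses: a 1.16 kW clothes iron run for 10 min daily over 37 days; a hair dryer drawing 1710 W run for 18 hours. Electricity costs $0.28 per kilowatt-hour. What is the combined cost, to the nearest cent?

$10.62

clothes iron: Runtime = 10 min × 37 = 370 min = 6.166666… h
clothes iron: 1.16 kW × 6.166666… h = 7.153333… kWh
hair dryer: 1.71 kW × 18 h = 30.78 kWh
Total energy = 37.933333… kWh
Cost = 37.933333… × $0.28 = $10.62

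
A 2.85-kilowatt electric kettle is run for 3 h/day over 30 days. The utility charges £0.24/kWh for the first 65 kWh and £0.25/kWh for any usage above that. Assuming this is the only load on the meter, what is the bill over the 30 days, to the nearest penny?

Runtime = 3 h/day × 30 days = 90 h
Energy = 2.85 kW × 90 h = 256.5 kWh
Tier 1 (0–65 kWh): 65 × £0.24 = £15.6
Above 65 kWh: 191.5 × £0.25 = £47.875
Bill = £63.48

£63.48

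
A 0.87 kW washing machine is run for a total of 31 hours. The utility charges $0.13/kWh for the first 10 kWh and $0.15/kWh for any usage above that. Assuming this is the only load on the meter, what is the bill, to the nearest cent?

Energy = 0.87 kW × 31 h = 26.97 kWh
Tier 1 (0–10 kWh): 10 × $0.13 = $1.3
Above 10 kWh: 16.97 × $0.15 = $2.5455
Bill = $3.85

$3.85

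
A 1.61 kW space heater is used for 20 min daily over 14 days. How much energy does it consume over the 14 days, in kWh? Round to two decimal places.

Runtime = 20 min × 14 = 280 min = 4.666666… h
Energy = 1.61 kW × 4.666666… h = 7.513333… kWh ≈ 7.51 kWh

7.51 kWh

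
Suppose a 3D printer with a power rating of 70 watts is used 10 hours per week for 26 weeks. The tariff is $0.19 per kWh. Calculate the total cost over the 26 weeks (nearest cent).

Runtime = 10 h/week × 26 weeks = 260 h
Energy = 0.07 kW × 260 h = 18.2 kWh
Cost = 18.2 kWh × $0.19/kWh = $3.46

$3.46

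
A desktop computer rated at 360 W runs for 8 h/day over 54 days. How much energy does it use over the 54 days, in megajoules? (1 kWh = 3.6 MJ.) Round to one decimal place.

Runtime = 8 h/day × 54 days = 432 h
Energy = 0.36 kW × 432 h = 155.52 kWh
= 155.52 × 3.6 MJ = 559.9 MJ

559.9 MJ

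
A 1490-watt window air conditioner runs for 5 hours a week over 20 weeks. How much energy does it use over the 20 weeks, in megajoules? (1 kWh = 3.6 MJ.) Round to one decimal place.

Runtime = 5 h/week × 20 weeks = 100 h
Energy = 1.49 kW × 100 h = 149 kWh
= 149 × 3.6 MJ = 536.4 MJ

536.4 MJ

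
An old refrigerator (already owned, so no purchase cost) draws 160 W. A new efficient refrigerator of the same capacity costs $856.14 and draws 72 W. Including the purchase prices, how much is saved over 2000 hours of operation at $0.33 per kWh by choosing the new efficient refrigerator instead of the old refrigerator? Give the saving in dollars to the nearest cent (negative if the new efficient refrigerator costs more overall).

old refrigerator: $0.00 + (160/1000) kW × 2000 h × $0.33 = $0.00 + $105.6 = $105.6
new efficient refrigerator: $856.14 + (72/1000) kW × 2000 h × $0.33 = $856.14 + $47.52 = $903.66
Saving = $105.6 − $903.66 = −$798.06

-$798.06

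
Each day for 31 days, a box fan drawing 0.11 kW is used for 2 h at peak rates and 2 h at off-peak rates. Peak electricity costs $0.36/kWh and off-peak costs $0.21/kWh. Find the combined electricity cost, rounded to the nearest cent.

Peak energy = 0.11 kW × 2 h × 31 = 6.82 kWh
Off-peak energy = 0.11 kW × 2 h × 31 = 6.82 kWh
Cost = 6.82 × $0.36 + 6.82 × $0.21 = $2.4552 + $1.4322 = $3.89

$3.89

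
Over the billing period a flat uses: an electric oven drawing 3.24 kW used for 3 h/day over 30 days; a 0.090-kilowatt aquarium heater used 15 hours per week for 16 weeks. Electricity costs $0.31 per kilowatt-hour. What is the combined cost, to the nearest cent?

$97.09

electric oven: Runtime = 3 h/day × 30 days = 90 h
electric oven: 3.24 kW × 90 h = 291.6 kWh
aquarium heater: Runtime = 15 h/week × 16 weeks = 240 h
aquarium heater: 0.09 kW × 240 h = 21.6 kWh
Total energy = 313.2 kWh
Cost = 313.2 × $0.31 = $97.09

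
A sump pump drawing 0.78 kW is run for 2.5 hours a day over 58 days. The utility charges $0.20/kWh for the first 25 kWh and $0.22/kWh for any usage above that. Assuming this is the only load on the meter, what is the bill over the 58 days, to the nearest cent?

$24.38

Runtime = 2.5 h/day × 58 days = 145 h
Energy = 0.78 kW × 145 h = 113.1 kWh
Tier 1 (0–25 kWh): 25 × $0.20 = $5
Above 25 kWh: 88.1 × $0.22 = $19.382
Bill = $24.38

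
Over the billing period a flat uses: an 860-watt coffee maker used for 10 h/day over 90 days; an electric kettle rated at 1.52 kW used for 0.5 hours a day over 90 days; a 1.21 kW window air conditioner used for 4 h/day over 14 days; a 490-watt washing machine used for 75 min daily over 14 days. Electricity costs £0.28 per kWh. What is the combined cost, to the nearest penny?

£257.25

coffee maker: Runtime = 10 h/day × 90 days = 900 h
coffee maker: 0.86 kW × 900 h = 774 kWh
electric kettle: Runtime = 0.5 h/day × 90 days = 45 h
electric kettle: 1.52 kW × 45 h = 68.4 kWh
window air conditioner: Runtime = 4 h/day × 14 days = 56 h
window air conditioner: 1.21 kW × 56 h = 67.76 kWh
washing machine: Runtime = 75 min × 14 = 1050 min = 17.5 h
washing machine: 0.49 kW × 17.5 h = 8.575 kWh
Total energy = 918.735 kWh
Cost = 918.735 × £0.28 = £257.25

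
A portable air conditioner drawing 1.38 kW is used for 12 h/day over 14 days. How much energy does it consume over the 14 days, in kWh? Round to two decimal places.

231.84 kWh

Runtime = 12 h/day × 14 days = 168 h
Energy = 1.38 kW × 168 h = 231.84 kWh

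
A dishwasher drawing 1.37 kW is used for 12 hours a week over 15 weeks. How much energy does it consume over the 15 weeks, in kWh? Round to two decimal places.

246.60 kWh

Runtime = 12 h/week × 15 weeks = 180 h
Energy = 1.37 kW × 180 h = 246.6 kWh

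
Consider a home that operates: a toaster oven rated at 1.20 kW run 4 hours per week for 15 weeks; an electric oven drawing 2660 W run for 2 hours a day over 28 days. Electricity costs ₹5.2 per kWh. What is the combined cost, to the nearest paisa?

₹1148.99

toaster oven: Runtime = 4 h/week × 15 weeks = 60 h
toaster oven: 1.2 kW × 60 h = 72 kWh
electric oven: Runtime = 2 h/day × 28 days = 56 h
electric oven: 2.66 kW × 56 h = 148.96 kWh
Total energy = 220.96 kWh
Cost = 220.96 × ₹5.2 = ₹1148.99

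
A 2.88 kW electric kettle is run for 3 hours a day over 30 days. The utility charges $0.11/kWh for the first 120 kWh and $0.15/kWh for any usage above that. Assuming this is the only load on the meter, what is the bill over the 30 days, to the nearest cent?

$34.08

Runtime = 3 h/day × 30 days = 90 h
Energy = 2.88 kW × 90 h = 259.2 kWh
Tier 1 (0–120 kWh): 120 × $0.11 = $13.2
Above 120 kWh: 139.2 × $0.15 = $20.88
Bill = $34.08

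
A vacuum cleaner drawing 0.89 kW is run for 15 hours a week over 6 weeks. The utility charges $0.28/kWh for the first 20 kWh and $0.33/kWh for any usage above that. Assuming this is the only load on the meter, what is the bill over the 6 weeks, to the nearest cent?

Runtime = 15 h/week × 6 weeks = 90 h
Energy = 0.89 kW × 90 h = 80.1 kWh
Tier 1 (0–20 kWh): 20 × $0.28 = $5.6
Above 20 kWh: 60.1 × $0.33 = $19.833
Bill = $25.43

$25.43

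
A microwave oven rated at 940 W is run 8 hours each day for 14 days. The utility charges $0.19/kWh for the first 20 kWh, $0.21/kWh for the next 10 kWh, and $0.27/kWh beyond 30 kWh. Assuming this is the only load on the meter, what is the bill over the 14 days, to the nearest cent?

$26.23

Runtime = 8 h/day × 14 days = 112 h
Energy = 0.94 kW × 112 h = 105.28 kWh
Tier 1 (0–20 kWh): 20 × $0.19 = $3.8
Tier 2 (20–30 kWh): 10 × $0.21 = $2.1
Above 30 kWh: 75.28 × $0.27 = $20.3256
Bill = $26.23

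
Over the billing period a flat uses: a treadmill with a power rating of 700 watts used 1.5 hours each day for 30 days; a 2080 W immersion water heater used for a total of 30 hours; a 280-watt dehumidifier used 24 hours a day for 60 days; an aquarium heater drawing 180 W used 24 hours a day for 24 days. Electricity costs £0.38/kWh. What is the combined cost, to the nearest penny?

£228.30

treadmill: Runtime = 1.5 h/day × 30 days = 45 h
treadmill: 0.7 kW × 45 h = 31.5 kWh
immersion water heater: 2.08 kW × 30 h = 62.4 kWh
dehumidifier: Runtime = 24 h × 60 = 1440 h
dehumidifier: 0.28 kW × 1440 h = 403.2 kWh
aquarium heater: Runtime = 24 h × 24 = 576 h
aquarium heater: 0.18 kW × 576 h = 103.68 kWh
Total energy = 600.78 kWh
Cost = 600.78 × £0.38 = £228.30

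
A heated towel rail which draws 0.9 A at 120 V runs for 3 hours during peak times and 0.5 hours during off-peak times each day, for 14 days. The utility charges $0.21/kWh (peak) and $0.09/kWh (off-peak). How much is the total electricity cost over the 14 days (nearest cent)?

$1.02

Power = 0.9 A × 120 V = 108 W = 0.108 kW
Peak energy = 0.108 kW × 3 h × 14 = 4.536 kWh
Off-peak energy = 0.108 kW × 0.5 h × 14 = 0.756 kWh
Cost = 4.536 × $0.21 + 0.756 × $0.09 = $0.95256 + $0.06804 = $1.02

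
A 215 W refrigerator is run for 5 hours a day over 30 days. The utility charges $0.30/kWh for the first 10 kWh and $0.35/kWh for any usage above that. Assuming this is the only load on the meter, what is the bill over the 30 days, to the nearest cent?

Runtime = 5 h/day × 30 days = 150 h
Energy = 0.215 kW × 150 h = 32.25 kWh
Tier 1 (0–10 kWh): 10 × $0.30 = $3
Above 10 kWh: 22.25 × $0.35 = $7.7875
Bill = $10.79

$10.79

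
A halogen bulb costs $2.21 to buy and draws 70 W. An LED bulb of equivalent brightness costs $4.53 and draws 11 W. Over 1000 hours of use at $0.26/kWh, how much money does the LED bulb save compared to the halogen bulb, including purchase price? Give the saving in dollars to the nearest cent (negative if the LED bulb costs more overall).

halogen bulb: $2.21 + (70/1000) kW × 1000 h × $0.26 = $2.21 + $18.2 = $20.41
LED bulb: $4.53 + (11/1000) kW × 1000 h × $0.26 = $4.53 + $2.86 = $7.39
Saving = $20.41 − $7.39 = $13.02

$13.02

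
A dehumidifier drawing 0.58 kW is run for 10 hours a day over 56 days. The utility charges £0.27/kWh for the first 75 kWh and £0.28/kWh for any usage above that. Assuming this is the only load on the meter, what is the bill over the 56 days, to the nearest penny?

Runtime = 10 h/day × 56 days = 560 h
Energy = 0.58 kW × 560 h = 324.8 kWh
Tier 1 (0–75 kWh): 75 × £0.27 = £20.25
Above 75 kWh: 249.8 × £0.28 = £69.944
Bill = £90.19

£90.19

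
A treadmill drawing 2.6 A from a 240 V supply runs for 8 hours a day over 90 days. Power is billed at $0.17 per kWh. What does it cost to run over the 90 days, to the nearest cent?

$76.38

Power = 2.6 A × 240 V = 624 W = 0.624 kW
Runtime = 8 h/day × 90 days = 720 h
Energy = 0.624 kW × 720 h = 449.28 kWh
Cost = 449.28 kWh × $0.17/kWh = $76.38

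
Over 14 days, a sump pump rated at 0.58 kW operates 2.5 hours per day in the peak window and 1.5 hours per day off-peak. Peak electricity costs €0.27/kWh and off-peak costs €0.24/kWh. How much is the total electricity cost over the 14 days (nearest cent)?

Peak energy = 0.58 kW × 2.5 h × 14 = 20.3 kWh
Off-peak energy = 0.58 kW × 1.5 h × 14 = 12.18 kWh
Cost = 20.3 × €0.27 + 12.18 × €0.24 = €5.481 + €2.9232 = €8.40

€8.40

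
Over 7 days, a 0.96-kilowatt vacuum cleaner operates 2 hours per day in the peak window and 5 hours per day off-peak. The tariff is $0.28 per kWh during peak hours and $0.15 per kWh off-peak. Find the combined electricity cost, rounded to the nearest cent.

$8.80

Peak energy = 0.96 kW × 2 h × 7 = 13.44 kWh
Off-peak energy = 0.96 kW × 5 h × 7 = 33.6 kWh
Cost = 13.44 × $0.28 + 33.6 × $0.15 = $3.7632 + $5.04 = $8.80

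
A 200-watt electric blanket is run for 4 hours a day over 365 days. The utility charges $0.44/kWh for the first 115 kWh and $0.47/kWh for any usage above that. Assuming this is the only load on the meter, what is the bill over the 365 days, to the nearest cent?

Runtime = 4 h/day × 365 days = 1460 h
Energy = 0.2 kW × 1460 h = 292 kWh
Tier 1 (0–115 kWh): 115 × $0.44 = $50.6
Above 115 kWh: 177 × $0.47 = $83.19
Bill = $133.79

$133.79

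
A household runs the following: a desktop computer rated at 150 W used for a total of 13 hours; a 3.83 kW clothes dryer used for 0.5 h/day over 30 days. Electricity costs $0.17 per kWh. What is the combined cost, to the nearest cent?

$10.10

desktop computer: 0.15 kW × 13 h = 1.95 kWh
clothes dryer: Runtime = 0.5 h/day × 30 days = 15 h
clothes dryer: 3.83 kW × 15 h = 57.45 kWh
Total energy = 59.4 kWh
Cost = 59.4 × $0.17 = $10.10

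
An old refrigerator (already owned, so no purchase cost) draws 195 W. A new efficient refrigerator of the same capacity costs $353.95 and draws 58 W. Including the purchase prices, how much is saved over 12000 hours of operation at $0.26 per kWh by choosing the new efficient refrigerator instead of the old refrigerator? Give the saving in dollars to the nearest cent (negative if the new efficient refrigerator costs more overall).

$73.49

old refrigerator: $0.00 + (195/1000) kW × 12000 h × $0.26 = $0.00 + $608.4 = $608.4
new efficient refrigerator: $353.95 + (58/1000) kW × 12000 h × $0.26 = $353.95 + $180.96 = $534.91
Saving = $608.4 − $534.91 = $73.49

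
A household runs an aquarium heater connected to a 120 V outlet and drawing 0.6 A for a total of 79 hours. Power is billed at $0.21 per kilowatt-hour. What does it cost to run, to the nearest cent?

$1.19

Power = 0.6 A × 120 V = 72 W = 0.072 kW
Energy = 0.072 kW × 79 h = 5.688 kWh
Cost = 5.688 kWh × $0.21/kWh = $1.19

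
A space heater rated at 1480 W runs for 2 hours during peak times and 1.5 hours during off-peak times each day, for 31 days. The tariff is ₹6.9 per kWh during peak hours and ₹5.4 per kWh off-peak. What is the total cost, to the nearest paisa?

₹1004.77

Peak energy = 1.48 kW × 2 h × 31 = 91.76 kWh
Off-peak energy = 1.48 kW × 1.5 h × 31 = 68.82 kWh
Cost = 91.76 × ₹6.9 + 68.82 × ₹5.4 = ₹633.144 + ₹371.628 = ₹1004.77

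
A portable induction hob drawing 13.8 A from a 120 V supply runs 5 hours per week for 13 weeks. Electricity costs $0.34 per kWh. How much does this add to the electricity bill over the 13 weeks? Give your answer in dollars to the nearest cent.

Power = 13.8 A × 120 V = 1656 W = 1.656 kW
Runtime = 5 h/week × 13 weeks = 65 h
Energy = 1.656 kW × 65 h = 107.64 kWh
Cost = 107.64 kWh × $0.34/kWh = $36.60

$36.60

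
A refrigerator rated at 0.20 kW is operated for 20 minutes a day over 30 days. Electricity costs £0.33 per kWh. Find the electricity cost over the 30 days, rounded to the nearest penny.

Runtime = 20 min × 30 = 600 min = 10 h
Energy = 0.2 kW × 10 h = 2 kWh
Cost = 2 kWh × £0.33/kWh = £0.66

£0.66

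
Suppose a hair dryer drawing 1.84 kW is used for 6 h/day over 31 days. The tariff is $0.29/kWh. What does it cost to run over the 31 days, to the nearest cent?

$99.25

Runtime = 6 h/day × 31 days = 186 h
Energy = 1.84 kW × 186 h = 342.24 kWh
Cost = 342.24 kWh × $0.29/kWh = $99.25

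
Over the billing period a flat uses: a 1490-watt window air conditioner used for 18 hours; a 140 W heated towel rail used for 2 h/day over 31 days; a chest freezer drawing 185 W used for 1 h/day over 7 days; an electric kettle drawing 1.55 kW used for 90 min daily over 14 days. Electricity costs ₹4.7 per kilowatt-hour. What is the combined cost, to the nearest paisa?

window air conditioner: 1.49 kW × 18 h = 26.82 kWh
heated towel rail: Runtime = 2 h/day × 31 days = 62 h
heated towel rail: 0.14 kW × 62 h = 8.68 kWh
chest freezer: Runtime = 1 h/day × 7 days = 7 h
chest freezer: 0.185 kW × 7 h = 1.295 kWh
electric kettle: Runtime = 90 min × 14 = 1260 min = 21 h
electric kettle: 1.55 kW × 21 h = 32.55 kWh
Total energy = 69.345 kWh
Cost = 69.345 × ₹4.7 = ₹325.92

₹325.92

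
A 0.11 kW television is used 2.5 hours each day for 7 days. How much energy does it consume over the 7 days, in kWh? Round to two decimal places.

1.93 kWh

Runtime = 2.5 h/day × 7 days = 17.5 h
Energy = 0.11 kW × 17.5 h = 1.925 kWh ≈ 1.93 kWh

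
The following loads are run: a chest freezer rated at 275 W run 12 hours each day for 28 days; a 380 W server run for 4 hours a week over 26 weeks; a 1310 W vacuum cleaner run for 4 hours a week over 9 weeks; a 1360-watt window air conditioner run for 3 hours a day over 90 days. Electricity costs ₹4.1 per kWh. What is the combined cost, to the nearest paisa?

chest freezer: Runtime = 12 h/day × 28 days = 336 h
chest freezer: 0.275 kW × 336 h = 92.4 kWh
server: Runtime = 4 h/week × 26 weeks = 104 h
server: 0.38 kW × 104 h = 39.52 kWh
vacuum cleaner: Runtime = 4 h/week × 9 weeks = 36 h
vacuum cleaner: 1.31 kW × 36 h = 47.16 kWh
window air conditioner: Runtime = 3 h/day × 90 days = 270 h
window air conditioner: 1.36 kW × 270 h = 367.2 kWh
Total energy = 546.28 kWh
Cost = 546.28 × ₹4.1 = ₹2239.75

₹2239.75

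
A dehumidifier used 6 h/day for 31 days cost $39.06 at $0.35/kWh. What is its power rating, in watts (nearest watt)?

600 W

Energy = $39.06 ÷ $0.35/kWh = 111.6 kWh
Runtime = 6 h/day × 31 days = 186 h
Power = 111.6 kWh ÷ 186 h = 0.6 kW = 600 W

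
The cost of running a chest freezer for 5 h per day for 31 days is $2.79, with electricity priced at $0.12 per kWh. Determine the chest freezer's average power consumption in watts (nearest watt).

Energy = $2.79 ÷ $0.12/kWh = 23.25 kWh
Runtime = 5 h/day × 31 days = 155 h
Power = 23.25 kWh ÷ 155 h = 0.15 kW = 150 W

150 W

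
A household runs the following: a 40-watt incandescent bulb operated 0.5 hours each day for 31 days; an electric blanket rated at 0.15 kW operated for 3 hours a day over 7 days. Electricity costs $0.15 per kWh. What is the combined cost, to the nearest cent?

$0.57

incandescent bulb: Runtime = 0.5 h/day × 31 days = 15.5 h
incandescent bulb: 0.04 kW × 15.5 h = 0.62 kWh
electric blanket: Runtime = 3 h/day × 7 days = 21 h
electric blanket: 0.15 kW × 21 h = 3.15 kWh
Total energy = 3.77 kWh
Cost = 3.77 × $0.15 = $0.57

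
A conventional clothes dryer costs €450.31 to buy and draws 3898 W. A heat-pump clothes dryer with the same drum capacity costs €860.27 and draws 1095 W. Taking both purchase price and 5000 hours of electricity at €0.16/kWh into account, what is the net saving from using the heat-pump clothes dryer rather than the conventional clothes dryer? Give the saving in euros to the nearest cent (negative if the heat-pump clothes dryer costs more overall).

conventional clothes dryer: €450.31 + (3898/1000) kW × 5000 h × €0.16 = €450.31 + €3118.4 = €3568.71
heat-pump clothes dryer: €860.27 + (1095/1000) kW × 5000 h × €0.16 = €860.27 + €876 = €1736.27
Saving = €3568.71 − €1736.27 = €1832.44

€1832.44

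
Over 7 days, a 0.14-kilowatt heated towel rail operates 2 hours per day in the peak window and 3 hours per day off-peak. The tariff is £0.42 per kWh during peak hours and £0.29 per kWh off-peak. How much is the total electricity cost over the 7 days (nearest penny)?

£1.68

Peak energy = 0.14 kW × 2 h × 7 = 1.96 kWh
Off-peak energy = 0.14 kW × 3 h × 7 = 2.94 kWh
Cost = 1.96 × £0.42 + 2.94 × £0.29 = £0.8232 + £0.8526 = £1.68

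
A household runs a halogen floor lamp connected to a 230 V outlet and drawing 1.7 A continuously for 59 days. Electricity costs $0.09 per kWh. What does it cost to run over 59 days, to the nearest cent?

$49.83

Power = 1.7 A × 230 V = 391 W = 0.391 kW
Runtime = 24 h × 59 = 1416 h
Energy = 0.391 kW × 1416 h = 553.656 kWh
Cost = 553.656 kWh × $0.09/kWh = $49.83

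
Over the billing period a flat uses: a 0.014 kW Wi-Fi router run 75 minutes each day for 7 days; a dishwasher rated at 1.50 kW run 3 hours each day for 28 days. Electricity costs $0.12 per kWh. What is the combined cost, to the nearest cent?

Wi-Fi router: Runtime = 75 min × 7 = 525 min = 8.75 h
Wi-Fi router: 0.014 kW × 8.75 h = 0.1225 kWh
dishwasher: Runtime = 3 h/day × 28 days = 84 h
dishwasher: 1.5 kW × 84 h = 126 kWh
Total energy = 126.1225 kWh
Cost = 126.1225 × $0.12 = $15.13

$15.13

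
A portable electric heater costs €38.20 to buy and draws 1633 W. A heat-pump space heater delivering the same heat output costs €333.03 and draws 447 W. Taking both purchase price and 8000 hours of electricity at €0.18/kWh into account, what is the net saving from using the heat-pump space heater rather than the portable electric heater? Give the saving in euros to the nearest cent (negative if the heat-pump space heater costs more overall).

€1413.01

portable electric heater: €38.20 + (1633/1000) kW × 8000 h × €0.18 = €38.20 + €2351.52 = €2389.72
heat-pump space heater: €333.03 + (447/1000) kW × 8000 h × €0.18 = €333.03 + €643.68 = €976.71
Saving = €2389.72 − €976.71 = €1413.01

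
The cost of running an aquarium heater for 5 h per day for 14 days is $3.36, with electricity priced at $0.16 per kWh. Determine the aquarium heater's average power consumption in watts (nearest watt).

Energy = $3.36 ÷ $0.16/kWh = 21 kWh
Runtime = 5 h/day × 14 days = 70 h
Power = 21 kWh ÷ 70 h = 0.3 kW = 300 W

300 W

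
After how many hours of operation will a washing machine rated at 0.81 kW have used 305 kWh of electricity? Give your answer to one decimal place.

376.5 h

Hours = 305 kWh ÷ 0.81 kW = 376.5 h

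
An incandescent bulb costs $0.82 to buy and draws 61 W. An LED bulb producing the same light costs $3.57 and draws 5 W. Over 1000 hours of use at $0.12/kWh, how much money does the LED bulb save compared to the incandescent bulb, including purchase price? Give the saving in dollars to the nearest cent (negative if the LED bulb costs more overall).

incandescent bulb: $0.82 + (61/1000) kW × 1000 h × $0.12 = $0.82 + $7.32 = $8.14
LED bulb: $3.57 + (5/1000) kW × 1000 h × $0.12 = $3.57 + $0.6 = $4.17
Saving = $8.14 − $4.17 = $3.97

$3.97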